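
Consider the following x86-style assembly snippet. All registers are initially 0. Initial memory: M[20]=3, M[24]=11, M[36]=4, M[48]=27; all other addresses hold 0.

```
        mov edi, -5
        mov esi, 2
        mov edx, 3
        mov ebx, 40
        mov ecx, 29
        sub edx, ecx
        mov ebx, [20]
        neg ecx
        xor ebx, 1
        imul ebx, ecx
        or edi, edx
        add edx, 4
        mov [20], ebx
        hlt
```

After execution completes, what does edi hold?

edi=-5
esi=2
edx=3
ebx=40
ecx=29
edx=3-29=-26
ebx=M[20]=3
ecx=-(29)=-29
ebx=3^1=2
ebx=2*(-29)=-58
edi=(-5)|(-26)=-1
edx=(-26)+4=-22
mov [20], ebx → M[20]=-58
halt.

-1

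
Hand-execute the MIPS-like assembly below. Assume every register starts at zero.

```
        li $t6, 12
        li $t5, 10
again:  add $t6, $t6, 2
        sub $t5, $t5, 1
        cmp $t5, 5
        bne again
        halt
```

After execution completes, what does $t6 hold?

$t6=12
$t5=10
$t6=12+2=14
$t5=10-1=9
cmp $t5, 5  (cmp 9,5)
bne again: taken
$t6=14+2=16
$t5=9-1=8
cmp $t5, 5  (cmp 8,5)
bne again: taken
$t6=16+2=18
$t5=8-1=7
cmp $t5, 5  (cmp 7,5)
bne again: taken
$t6=18+2=20
$t5=7-1=6
cmp $t5, 5  (cmp 6,5)
bne again: taken
$t6=20+2=22
$t5=6-1=5
cmp $t5, 5  (cmp 5,5)
bne again: not taken
halt.

22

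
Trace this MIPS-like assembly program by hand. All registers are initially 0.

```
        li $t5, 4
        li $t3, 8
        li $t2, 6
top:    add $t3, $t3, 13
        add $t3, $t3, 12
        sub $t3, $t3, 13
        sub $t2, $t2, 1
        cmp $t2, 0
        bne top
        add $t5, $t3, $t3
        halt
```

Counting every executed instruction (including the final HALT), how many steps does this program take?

li $t5, 4 → $t5=4
li $t3, 8 → $t3=8
li $t2, 6 → $t2=6
add $t3, $t3, 13 → $t3=8+13=21
add $t3, $t3, 12 → $t3=21+12=33
sub $t3, $t3, 13 → $t3=33-13=20
sub $t2, $t2, 1 → $t2=6-1=5
cmp $t2, 0  (cmp 5,0)
bne top: taken
add $t3, $t3, 13 → $t3=20+13=33
add $t3, $t3, 12 → $t3=33+12=45
sub $t3, $t3, 13 → $t3=45-13=32
sub $t2, $t2, 1 → $t2=5-1=4
cmp $t2, 0  (cmp 4,0)
bne top: taken
add $t3, $t3, 13 → $t3=32+13=45
add $t3, $t3, 12 → $t3=45+12=57
sub $t3, $t3, 13 → $t3=57-13=44
sub $t2, $t2, 1 → $t2=4-1=3
cmp $t2, 0  (cmp 3,0)
bne top: taken
add $t3, $t3, 13 → $t3=44+13=57
add $t3, $t3, 12 → $t3=57+12=69
sub $t3, $t3, 13 → $t3=69-13=56
sub $t2, $t2, 1 → $t2=3-1=2
cmp $t2, 0  (cmp 2,0)
bne top: taken
add $t3, $t3, 13 → $t3=56+13=69
add $t3, $t3, 12 → $t3=69+12=81
sub $t3, $t3, 13 → $t3=81-13=68
sub $t2, $t2, 1 → $t2=2-1=1
cmp $t2, 0  (cmp 1,0)
bne top: taken
add $t3, $t3, 13 → $t3=68+13=81
add $t3, $t3, 12 → $t3=81+12=93
sub $t3, $t3, 13 → $t3=93-13=80
sub $t2, $t2, 1 → $t2=1-1=0
cmp $t2, 0  (cmp 0,0)
bne top: not taken
add $t5, $t3, $t3 → $t5=80+80=160
halt.
Total executed instructions: 41.

41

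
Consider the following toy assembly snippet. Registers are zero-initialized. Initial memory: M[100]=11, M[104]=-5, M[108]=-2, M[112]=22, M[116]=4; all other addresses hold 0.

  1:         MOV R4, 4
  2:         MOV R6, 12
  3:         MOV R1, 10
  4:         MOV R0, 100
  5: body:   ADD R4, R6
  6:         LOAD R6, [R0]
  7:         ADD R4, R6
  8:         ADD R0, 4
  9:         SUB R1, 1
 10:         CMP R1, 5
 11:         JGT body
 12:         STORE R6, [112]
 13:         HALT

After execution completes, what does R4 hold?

MOV R4, 4 → R4=4
MOV R6, 12 → R6=12
MOV R1, 10 → R1=10
MOV R0, 100 → R0=100
ADD R4, R6 → R4=4+12=16
LOAD R6, [R0] → R6=M[100]=11
ADD R4, R6 → R4=16+11=27
ADD R0, 4 → R0=100+4=104
SUB R1, 1 → R1=10-1=9
CMP R1, 5  (cmp 9,5)
JGT body: taken
ADD R4, R6 → R4=27+11=38
LOAD R6, [R0] → R6=M[104]=-5
ADD R4, R6 → R4=38+(-5)=33
ADD R0, 4 → R0=104+4=108
SUB R1, 1 → R1=9-1=8
CMP R1, 5  (cmp 8,5)
JGT body: taken
ADD R4, R6 → R4=33+(-5)=28
LOAD R6, [R0] → R6=M[108]=-2
ADD R4, R6 → R4=28+(-2)=26
ADD R0, 4 → R0=108+4=112
SUB R1, 1 → R1=8-1=7
CMP R1, 5  (cmp 7,5)
JGT body: taken
ADD R4, R6 → R4=26+(-2)=24
LOAD R6, [R0] → R6=M[112]=22
ADD R4, R6 → R4=24+22=46
ADD R0, 4 → R0=112+4=116
SUB R1, 1 → R1=7-1=6
CMP R1, 5  (cmp 6,5)
JGT body: taken
ADD R4, R6 → R4=46+22=68
LOAD R6, [R0] → R6=M[116]=4
ADD R4, R6 → R4=68+4=72
ADD R0, 4 → R0=116+4=120
SUB R1, 1 → R1=6-1=5
CMP R1, 5  (cmp 5,5)
JGT body: not taken
STORE R6, [112] → M[112]=4
halt.

72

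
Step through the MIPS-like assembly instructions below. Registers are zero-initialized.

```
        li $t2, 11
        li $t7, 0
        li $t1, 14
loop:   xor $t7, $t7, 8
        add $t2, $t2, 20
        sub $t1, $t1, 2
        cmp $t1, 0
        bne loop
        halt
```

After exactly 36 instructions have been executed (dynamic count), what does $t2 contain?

151

$t2=11
$t7=0
$t1=14
$t7=0^8=8
$t2=11+20=31
$t1=14-2=12
cmp $t1, 0  (cmp 12,0)
bne loop: taken
$t7=8^8=0
$t2=31+20=51
$t1=12-2=10
cmp $t1, 0  (cmp 10,0)
bne loop: taken
$t7=0^8=8
$t2=51+20=71
$t1=10-2=8
cmp $t1, 0  (cmp 8,0)
bne loop: taken
$t7=8^8=0
$t2=71+20=91
$t1=8-2=6
cmp $t1, 0  (cmp 6,0)
bne loop: taken
$t7=0^8=8
$t2=91+20=111
$t1=6-2=4
cmp $t1, 0  (cmp 4,0)
bne loop: taken
$t7=8^8=0
$t2=111+20=131
$t1=4-2=2
cmp $t1, 0  (cmp 2,0)
bne loop: taken
$t7=0^8=8
$t2=131+20=151
$t1=2-2=0
After step 36: $t2 = 151.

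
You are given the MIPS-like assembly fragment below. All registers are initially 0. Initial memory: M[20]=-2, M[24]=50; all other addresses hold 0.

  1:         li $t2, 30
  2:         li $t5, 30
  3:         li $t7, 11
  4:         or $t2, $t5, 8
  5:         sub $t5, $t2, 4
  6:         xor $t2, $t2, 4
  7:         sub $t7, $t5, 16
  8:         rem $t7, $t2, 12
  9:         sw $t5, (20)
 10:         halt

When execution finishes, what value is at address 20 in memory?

26

after li $t2, 30: $t2=30
after li $t5, 30: $t5=30
after li $t7, 11: $t7=11
after or $t2, $t5, 8: $t2=30|8=30
after sub $t5, $t2, 4: $t5=30-4=26
after xor $t2, $t2, 4: $t2=30^4=26
after sub $t7, $t5, 16: $t7=26-16=10
after rem $t7, $t2, 12: $t7=26%12=2
sw $t5, (20) → M[20]=26
halt.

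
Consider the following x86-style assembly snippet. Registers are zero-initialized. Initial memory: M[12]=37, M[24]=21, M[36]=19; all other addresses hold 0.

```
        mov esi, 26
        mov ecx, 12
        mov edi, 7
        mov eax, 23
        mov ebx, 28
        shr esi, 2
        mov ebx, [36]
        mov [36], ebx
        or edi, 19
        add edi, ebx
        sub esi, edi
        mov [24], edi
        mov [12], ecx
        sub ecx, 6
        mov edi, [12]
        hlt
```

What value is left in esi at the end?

after mov esi, 26: esi=26
after mov ecx, 12: ecx=12
after mov edi, 7: edi=7
after mov eax, 23: eax=23
after mov ebx, 28: ebx=28
after shr esi, 2: esi=26>>2=6
after mov ebx, [36]: ebx=M[36]=19
mov [36], ebx → M[36]=19
after or edi, 19: edi=7|19=23
after add edi, ebx: edi=23+19=42
after sub esi, edi: esi=6-42=-36
mov [24], edi → M[24]=42
mov [12], ecx → M[12]=12
after sub ecx, 6: ecx=12-6=6
after mov edi, [12]: edi=M[12]=12
halt.

-36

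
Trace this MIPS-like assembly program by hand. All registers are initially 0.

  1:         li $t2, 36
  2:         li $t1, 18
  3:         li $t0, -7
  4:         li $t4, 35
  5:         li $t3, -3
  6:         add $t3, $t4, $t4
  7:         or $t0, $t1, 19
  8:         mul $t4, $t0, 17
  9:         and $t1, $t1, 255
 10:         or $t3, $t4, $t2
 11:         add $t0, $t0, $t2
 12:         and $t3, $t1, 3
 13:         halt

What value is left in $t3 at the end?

2

after li $t2, 36: $t2=36
after li $t1, 18: $t1=18
after li $t0, -7: $t0=-7
after li $t4, 35: $t4=35
after li $t3, -3: $t3=-3
after add $t3, $t4, $t4: $t3=35+35=70
after or $t0, $t1, 19: $t0=18|19=19
after mul $t4, $t0, 17: $t4=19*17=323
after and $t1, $t1, 255: $t1=18&255=18
after or $t3, $t4, $t2: $t3=323|36=359
after add $t0, $t0, $t2: $t0=19+36=55
after and $t3, $t1, 3: $t3=18&3=2
halt.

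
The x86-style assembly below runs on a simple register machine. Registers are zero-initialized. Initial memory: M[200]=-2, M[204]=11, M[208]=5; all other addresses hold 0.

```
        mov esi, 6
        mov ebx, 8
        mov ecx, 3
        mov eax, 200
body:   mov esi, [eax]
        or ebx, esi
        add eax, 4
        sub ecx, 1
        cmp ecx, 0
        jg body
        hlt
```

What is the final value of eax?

212

after mov esi, 6: esi=6
after mov ebx, 8: ebx=8
after mov ecx, 3: ecx=3
after mov eax, 200: eax=200
after mov esi, [eax]: esi=M[200]=-2
after or ebx, esi: ebx=8|(-2)=-2
after add eax, 4: eax=200+4=204
after sub ecx, 1: ecx=3-1=2
cmp ecx, 0  (cmp 2,0)
jg body: taken
after mov esi, [eax]: esi=M[204]=11
after or ebx, esi: ebx=(-2)|11=-1
after add eax, 4: eax=204+4=208
after sub ecx, 1: ecx=2-1=1
cmp ecx, 0  (cmp 1,0)
jg body: taken
after mov esi, [eax]: esi=M[208]=5
after or ebx, esi: ebx=(-1)|5=-1
after add eax, 4: eax=208+4=212
after sub ecx, 1: ecx=1-1=0
cmp ecx, 0  (cmp 0,0)
jg body: not taken
halt.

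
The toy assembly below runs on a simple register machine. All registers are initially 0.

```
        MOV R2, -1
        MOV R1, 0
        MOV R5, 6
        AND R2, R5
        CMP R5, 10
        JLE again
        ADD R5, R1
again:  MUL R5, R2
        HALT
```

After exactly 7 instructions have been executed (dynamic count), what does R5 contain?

36

MOV R2, -1 → R2=-1
MOV R1, 0 → R1=0
MOV R5, 6 → R5=6
AND R2, R5 → R2=(-1)&6=6
CMP R5, 10  (cmp 6,10)
JLE again: taken
MUL R5, R2 → R5=6*6=36
After step 7: R5 = 36.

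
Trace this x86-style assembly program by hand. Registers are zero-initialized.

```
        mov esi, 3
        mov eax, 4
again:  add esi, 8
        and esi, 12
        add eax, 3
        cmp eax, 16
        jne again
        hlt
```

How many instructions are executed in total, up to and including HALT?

23

mov esi, 3 → esi=3
mov eax, 4 → eax=4
add esi, 8 → esi=3+8=11
and esi, 12 → esi=11&12=8
add eax, 3 → eax=4+3=7
cmp eax, 16  (cmp 7,16)
jne again: taken
add esi, 8 → esi=8+8=16
and esi, 12 → esi=16&12=0
add eax, 3 → eax=7+3=10
cmp eax, 16  (cmp 10,16)
jne again: taken
add esi, 8 → esi=0+8=8
and esi, 12 → esi=8&12=8
add eax, 3 → eax=10+3=13
cmp eax, 16  (cmp 13,16)
jne again: taken
add esi, 8 → esi=8+8=16
and esi, 12 → esi=16&12=0
add eax, 3 → eax=13+3=16
cmp eax, 16  (cmp 16,16)
jne again: not taken
halt.
Total executed instructions: 23.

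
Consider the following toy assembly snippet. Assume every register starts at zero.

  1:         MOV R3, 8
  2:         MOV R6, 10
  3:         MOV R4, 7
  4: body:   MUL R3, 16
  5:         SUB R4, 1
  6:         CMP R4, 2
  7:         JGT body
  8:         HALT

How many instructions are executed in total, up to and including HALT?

R3=8
R6=10
R4=7
R3=8*16=128
R4=7-1=6
CMP R4, 2  (cmp 6,2)
JGT body: taken
R3=128*16=2048
R4=6-1=5
CMP R4, 2  (cmp 5,2)
JGT body: taken
R3=2048*16=32768
R4=5-1=4
CMP R4, 2  (cmp 4,2)
JGT body: taken
R3=32768*16=524288
R4=4-1=3
CMP R4, 2  (cmp 3,2)
JGT body: taken
R3=524288*16=8388608
R4=3-1=2
CMP R4, 2  (cmp 2,2)
JGT body: not taken
halt.
Total executed instructions: 24.

24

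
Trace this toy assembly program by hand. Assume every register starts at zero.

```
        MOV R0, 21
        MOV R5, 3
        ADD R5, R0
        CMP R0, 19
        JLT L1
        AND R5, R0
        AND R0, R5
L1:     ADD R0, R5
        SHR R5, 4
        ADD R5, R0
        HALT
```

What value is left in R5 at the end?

after MOV R0, 21: R0=21
after MOV R5, 3: R5=3
after ADD R5, R0: R5=3+21=24
CMP R0, 19  (cmp 21,19)
JLT L1: not taken
after AND R5, R0: R5=24&21=16
after AND R0, R5: R0=21&16=16
after ADD R0, R5: R0=16+16=32
after SHR R5, 4: R5=16>>4=1
after ADD R5, R0: R5=1+32=33
halt.

33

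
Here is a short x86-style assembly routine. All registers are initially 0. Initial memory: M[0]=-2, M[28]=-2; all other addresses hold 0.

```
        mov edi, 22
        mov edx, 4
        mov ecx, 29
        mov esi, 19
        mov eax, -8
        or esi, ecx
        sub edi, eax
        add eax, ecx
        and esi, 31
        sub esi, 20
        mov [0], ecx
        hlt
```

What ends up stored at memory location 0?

edi=22
edx=4
ecx=29
esi=19
eax=-8
esi=19|29=31
edi=22-(-8)=30
eax=(-8)+29=21
esi=31&31=31
esi=31-20=11
mov [0], ecx → M[0]=29
halt.

29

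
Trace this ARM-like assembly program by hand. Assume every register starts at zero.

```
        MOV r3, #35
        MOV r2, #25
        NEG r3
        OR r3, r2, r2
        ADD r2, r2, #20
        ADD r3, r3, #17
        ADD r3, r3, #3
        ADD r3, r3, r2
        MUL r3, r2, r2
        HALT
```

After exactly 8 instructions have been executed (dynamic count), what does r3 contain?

90

r3=35
r2=25
r3=-(35)=-35
r3=25|25=25
r2=25+20=45
r3=25+17=42
r3=42+3=45
r3=45+45=90
After step 8: r3 = 90.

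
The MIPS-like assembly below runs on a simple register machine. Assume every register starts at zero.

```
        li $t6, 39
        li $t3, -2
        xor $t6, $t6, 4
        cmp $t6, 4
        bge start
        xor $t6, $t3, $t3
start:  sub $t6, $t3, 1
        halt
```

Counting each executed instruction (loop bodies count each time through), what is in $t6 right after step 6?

after li $t6, 39: $t6=39
after li $t3, -2: $t3=-2
after xor $t6, $t6, 4: $t6=39^4=35
cmp $t6, 4  (cmp 35,4)
bge start: taken
after sub $t6, $t3, 1: $t6=(-2)-1=-3
After step 6: $t6 = -3.

-3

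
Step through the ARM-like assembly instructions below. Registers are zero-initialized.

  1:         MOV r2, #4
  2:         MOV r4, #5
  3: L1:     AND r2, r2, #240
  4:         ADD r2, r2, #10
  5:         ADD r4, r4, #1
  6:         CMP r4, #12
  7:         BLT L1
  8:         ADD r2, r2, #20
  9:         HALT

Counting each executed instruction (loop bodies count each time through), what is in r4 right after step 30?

r2=4
r4=5
r2=4&240=0
r2=0+10=10
r4=5+1=6
CMP r4, #12  (cmp 6,12)
BLT L1: taken
r2=10&240=0
r2=0+10=10
r4=6+1=7
CMP r4, #12  (cmp 7,12)
BLT L1: taken
r2=10&240=0
r2=0+10=10
r4=7+1=8
CMP r4, #12  (cmp 8,12)
BLT L1: taken
r2=10&240=0
r2=0+10=10
r4=8+1=9
CMP r4, #12  (cmp 9,12)
BLT L1: taken
r2=10&240=0
r2=0+10=10
r4=9+1=10
CMP r4, #12  (cmp 10,12)
BLT L1: taken
r2=10&240=0
r2=0+10=10
r4=10+1=11
After step 30: r4 = 11.

11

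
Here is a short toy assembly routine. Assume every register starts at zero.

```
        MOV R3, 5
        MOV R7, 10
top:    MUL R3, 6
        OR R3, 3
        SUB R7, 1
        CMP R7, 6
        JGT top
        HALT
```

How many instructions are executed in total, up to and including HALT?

23

MOV R3, 5 → R3=5
MOV R7, 10 → R7=10
MUL R3, 6 → R3=5*6=30
OR R3, 3 → R3=30|3=31
SUB R7, 1 → R7=10-1=9
CMP R7, 6  (cmp 9,6)
JGT top: taken
MUL R3, 6 → R3=31*6=186
OR R3, 3 → R3=186|3=187
SUB R7, 1 → R7=9-1=8
CMP R7, 6  (cmp 8,6)
JGT top: taken
MUL R3, 6 → R3=187*6=1122
OR R3, 3 → R3=1122|3=1123
SUB R7, 1 → R7=8-1=7
CMP R7, 6  (cmp 7,6)
JGT top: taken
MUL R3, 6 → R3=1123*6=6738
OR R3, 3 → R3=6738|3=6739
SUB R7, 1 → R7=7-1=6
CMP R7, 6  (cmp 6,6)
JGT top: not taken
halt.
Total executed instructions: 23.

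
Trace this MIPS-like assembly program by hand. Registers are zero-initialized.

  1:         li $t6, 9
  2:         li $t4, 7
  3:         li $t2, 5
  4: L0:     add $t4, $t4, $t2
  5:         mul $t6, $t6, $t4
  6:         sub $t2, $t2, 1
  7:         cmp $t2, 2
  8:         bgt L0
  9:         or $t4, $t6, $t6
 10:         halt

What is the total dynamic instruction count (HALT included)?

after li $t6, 9: $t6=9
after li $t4, 7: $t4=7
after li $t2, 5: $t2=5
after add $t4, $t4, $t2: $t4=7+5=12
after mul $t6, $t6, $t4: $t6=9*12=108
after sub $t2, $t2, 1: $t2=5-1=4
cmp $t2, 2  (cmp 4,2)
bgt L0: taken
after add $t4, $t4, $t2: $t4=12+4=16
after mul $t6, $t6, $t4: $t6=108*16=1728
after sub $t2, $t2, 1: $t2=4-1=3
cmp $t2, 2  (cmp 3,2)
bgt L0: taken
after add $t4, $t4, $t2: $t4=16+3=19
after mul $t6, $t6, $t4: $t6=1728*19=32832
after sub $t2, $t2, 1: $t2=3-1=2
cmp $t2, 2  (cmp 2,2)
bgt L0: not taken
after or $t4, $t6, $t6: $t4=32832|32832=32832
halt.
Total executed instructions: 20.

20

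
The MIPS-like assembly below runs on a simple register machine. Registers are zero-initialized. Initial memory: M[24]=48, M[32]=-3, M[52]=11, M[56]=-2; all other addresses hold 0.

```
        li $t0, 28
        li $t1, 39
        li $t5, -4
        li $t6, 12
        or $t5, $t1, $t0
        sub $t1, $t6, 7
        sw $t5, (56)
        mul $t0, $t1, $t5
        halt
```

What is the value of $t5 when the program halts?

63

$t0=28
$t1=39
$t5=-4
$t6=12
$t5=39|28=63
$t1=12-7=5
sw $t5, (56) → M[56]=63
$t0=5*63=315
halt.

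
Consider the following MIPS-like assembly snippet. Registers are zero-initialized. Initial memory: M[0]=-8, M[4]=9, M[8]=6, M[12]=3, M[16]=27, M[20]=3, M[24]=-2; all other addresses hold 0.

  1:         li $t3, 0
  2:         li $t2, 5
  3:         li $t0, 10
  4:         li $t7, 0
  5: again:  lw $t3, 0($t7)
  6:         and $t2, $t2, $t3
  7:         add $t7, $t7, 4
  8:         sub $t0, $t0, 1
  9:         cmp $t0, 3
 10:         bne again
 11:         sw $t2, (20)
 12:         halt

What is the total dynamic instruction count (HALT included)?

li $t3, 0 → $t3=0
li $t2, 5 → $t2=5
li $t0, 10 → $t0=10
li $t7, 0 → $t7=0
lw $t3, 0($t7) → $t3=M[0]=-8
and $t2, $t2, $t3 → $t2=5&(-8)=0
add $t7, $t7, 4 → $t7=0+4=4
sub $t0, $t0, 1 → $t0=10-1=9
cmp $t0, 3  (cmp 9,3)
bne again: taken
lw $t3, 0($t7) → $t3=M[4]=9
and $t2, $t2, $t3 → $t2=0&9=0
add $t7, $t7, 4 → $t7=4+4=8
sub $t0, $t0, 1 → $t0=9-1=8
cmp $t0, 3  (cmp 8,3)
bne again: taken
lw $t3, 0($t7) → $t3=M[8]=6
and $t2, $t2, $t3 → $t2=0&6=0
add $t7, $t7, 4 → $t7=8+4=12
sub $t0, $t0, 1 → $t0=8-1=7
cmp $t0, 3  (cmp 7,3)
bne again: taken
lw $t3, 0($t7) → $t3=M[12]=3
and $t2, $t2, $t3 → $t2=0&3=0
add $t7, $t7, 4 → $t7=12+4=16
sub $t0, $t0, 1 → $t0=7-1=6
cmp $t0, 3  (cmp 6,3)
bne again: taken
lw $t3, 0($t7) → $t3=M[16]=27
and $t2, $t2, $t3 → $t2=0&27=0
add $t7, $t7, 4 → $t7=16+4=20
sub $t0, $t0, 1 → $t0=6-1=5
cmp $t0, 3  (cmp 5,3)
bne again: taken
lw $t3, 0($t7) → $t3=M[20]=3
and $t2, $t2, $t3 → $t2=0&3=0
add $t7, $t7, 4 → $t7=20+4=24
sub $t0, $t0, 1 → $t0=5-1=4
cmp $t0, 3  (cmp 4,3)
bne again: taken
lw $t3, 0($t7) → $t3=M[24]=-2
and $t2, $t2, $t3 → $t2=0&(-2)=0
add $t7, $t7, 4 → $t7=24+4=28
sub $t0, $t0, 1 → $t0=4-1=3
cmp $t0, 3  (cmp 3,3)
bne again: not taken
sw $t2, (20) → M[20]=0
halt.
Total executed instructions: 48.

48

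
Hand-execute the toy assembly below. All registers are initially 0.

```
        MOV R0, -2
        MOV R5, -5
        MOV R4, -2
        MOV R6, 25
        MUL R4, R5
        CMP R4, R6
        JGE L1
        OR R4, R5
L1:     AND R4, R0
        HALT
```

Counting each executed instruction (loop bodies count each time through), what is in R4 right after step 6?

after MOV R0, -2: R0=-2
after MOV R5, -5: R5=-5
after MOV R4, -2: R4=-2
after MOV R6, 25: R6=25
after MUL R4, R5: R4=(-2)*(-5)=10
CMP R4, R6  (cmp 10,25)
After step 6: R4 = 10.

10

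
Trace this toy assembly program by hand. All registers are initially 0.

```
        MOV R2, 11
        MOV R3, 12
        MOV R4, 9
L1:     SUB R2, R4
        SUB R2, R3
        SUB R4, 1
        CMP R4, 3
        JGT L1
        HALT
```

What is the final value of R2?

-100

after MOV R2, 11: R2=11
after MOV R3, 12: R3=12
after MOV R4, 9: R4=9
after SUB R2, R4: R2=11-9=2
after SUB R2, R3: R2=2-12=-10
after SUB R4, 1: R4=9-1=8
CMP R4, 3  (cmp 8,3)
JGT L1: taken
after SUB R2, R4: R2=(-10)-8=-18
after SUB R2, R3: R2=(-18)-12=-30
after SUB R4, 1: R4=8-1=7
CMP R4, 3  (cmp 7,3)
JGT L1: taken
after SUB R2, R4: R2=(-30)-7=-37
after SUB R2, R3: R2=(-37)-12=-49
after SUB R4, 1: R4=7-1=6
CMP R4, 3  (cmp 6,3)
JGT L1: taken
after SUB R2, R4: R2=(-49)-6=-55
after SUB R2, R3: R2=(-55)-12=-67
after SUB R4, 1: R4=6-1=5
CMP R4, 3  (cmp 5,3)
JGT L1: taken
after SUB R2, R4: R2=(-67)-5=-72
after SUB R2, R3: R2=(-72)-12=-84
after SUB R4, 1: R4=5-1=4
CMP R4, 3  (cmp 4,3)
JGT L1: taken
after SUB R2, R4: R2=(-84)-4=-88
after SUB R2, R3: R2=(-88)-12=-100
after SUB R4, 1: R4=4-1=3
CMP R4, 3  (cmp 3,3)
JGT L1: not taken
halt.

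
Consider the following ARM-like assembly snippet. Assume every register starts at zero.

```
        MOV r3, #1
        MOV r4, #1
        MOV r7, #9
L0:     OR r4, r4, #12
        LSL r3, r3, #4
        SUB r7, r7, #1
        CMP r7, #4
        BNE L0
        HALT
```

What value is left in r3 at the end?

1048576

r3=1
r4=1
r7=9
r4=1|12=13
r3=1<<4=16
r7=9-1=8
CMP r7, #4  (cmp 8,4)
BNE L0: taken
r4=13|12=13
r3=16<<4=256
r7=8-1=7
CMP r7, #4  (cmp 7,4)
BNE L0: taken
r4=13|12=13
r3=256<<4=4096
r7=7-1=6
CMP r7, #4  (cmp 6,4)
BNE L0: taken
r4=13|12=13
r3=4096<<4=65536
r7=6-1=5
CMP r7, #4  (cmp 5,4)
BNE L0: taken
r4=13|12=13
r3=65536<<4=1048576
r7=5-1=4
CMP r7, #4  (cmp 4,4)
BNE L0: not taken
halt.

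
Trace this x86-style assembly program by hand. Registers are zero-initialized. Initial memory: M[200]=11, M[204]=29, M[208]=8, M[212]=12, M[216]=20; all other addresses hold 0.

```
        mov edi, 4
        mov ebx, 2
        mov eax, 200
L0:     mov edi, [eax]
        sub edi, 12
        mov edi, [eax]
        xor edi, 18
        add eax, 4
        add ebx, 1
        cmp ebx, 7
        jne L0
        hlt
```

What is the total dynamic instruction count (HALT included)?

44

edi=4
ebx=2
eax=200
edi=M[200]=11
edi=11-12=-1
edi=M[200]=11
edi=11^18=25
eax=200+4=204
ebx=2+1=3
cmp ebx, 7  (cmp 3,7)
jne L0: taken
edi=M[204]=29
edi=29-12=17
edi=M[204]=29
edi=29^18=15
eax=204+4=208
ebx=3+1=4
cmp ebx, 7  (cmp 4,7)
jne L0: taken
edi=M[208]=8
edi=8-12=-4
edi=M[208]=8
edi=8^18=26
eax=208+4=212
ebx=4+1=5
cmp ebx, 7  (cmp 5,7)
jne L0: taken
edi=M[212]=12
edi=12-12=0
edi=M[212]=12
edi=12^18=30
eax=212+4=216
ebx=5+1=6
cmp ebx, 7  (cmp 6,7)
jne L0: taken
edi=M[216]=20
edi=20-12=8
edi=M[216]=20
edi=20^18=6
eax=216+4=220
ebx=6+1=7
cmp ebx, 7  (cmp 7,7)
jne L0: not taken
halt.
Total executed instructions: 44.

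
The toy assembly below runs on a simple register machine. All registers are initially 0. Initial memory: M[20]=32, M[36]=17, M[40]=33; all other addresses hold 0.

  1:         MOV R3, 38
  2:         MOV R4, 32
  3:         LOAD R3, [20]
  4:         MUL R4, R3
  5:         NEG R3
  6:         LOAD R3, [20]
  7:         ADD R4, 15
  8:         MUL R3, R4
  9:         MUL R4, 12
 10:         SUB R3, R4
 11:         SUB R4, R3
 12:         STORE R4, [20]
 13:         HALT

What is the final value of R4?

MOV R3, 38 → R3=38
MOV R4, 32 → R4=32
LOAD R3, [20] → R3=M[20]=32
MUL R4, R3 → R4=32*32=1024
NEG R3 → R3=-(32)=-32
LOAD R3, [20] → R3=M[20]=32
ADD R4, 15 → R4=1024+15=1039
MUL R3, R4 → R3=32*1039=33248
MUL R4, 12 → R4=1039*12=12468
SUB R3, R4 → R3=33248-12468=20780
SUB R4, R3 → R4=12468-20780=-8312
STORE R4, [20] → M[20]=-8312
halt.

-8312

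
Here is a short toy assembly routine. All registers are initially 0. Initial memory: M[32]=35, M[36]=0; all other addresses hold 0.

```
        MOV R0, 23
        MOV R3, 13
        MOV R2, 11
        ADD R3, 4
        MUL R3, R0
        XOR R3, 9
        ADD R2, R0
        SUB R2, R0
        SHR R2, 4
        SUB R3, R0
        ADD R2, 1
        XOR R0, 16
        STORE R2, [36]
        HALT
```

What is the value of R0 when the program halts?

R0=23
R3=13
R2=11
R3=13+4=17
R3=17*23=391
R3=391^9=398
R2=11+23=34
R2=34-23=11
R2=11>>4=0
R3=398-23=375
R2=0+1=1
R0=23^16=7
STORE R2, [36] → M[36]=1
halt.

7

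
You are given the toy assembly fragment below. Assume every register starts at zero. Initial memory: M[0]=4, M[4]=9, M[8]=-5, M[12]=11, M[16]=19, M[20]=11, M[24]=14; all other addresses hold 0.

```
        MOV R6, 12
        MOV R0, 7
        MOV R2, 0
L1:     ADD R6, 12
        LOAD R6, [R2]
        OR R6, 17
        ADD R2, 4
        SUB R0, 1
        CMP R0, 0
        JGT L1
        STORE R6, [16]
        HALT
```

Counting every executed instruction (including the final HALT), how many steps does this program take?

R6=12
R0=7
R2=0
R6=12+12=24
R6=M[0]=4
R6=4|17=21
R2=0+4=4
R0=7-1=6
CMP R0, 0  (cmp 6,0)
JGT L1: taken
R6=21+12=33
R6=M[4]=9
R6=9|17=25
R2=4+4=8
R0=6-1=5
CMP R0, 0  (cmp 5,0)
JGT L1: taken
R6=25+12=37
R6=M[8]=-5
R6=(-5)|17=-5
R2=8+4=12
R0=5-1=4
CMP R0, 0  (cmp 4,0)
JGT L1: taken
R6=(-5)+12=7
R6=M[12]=11
R6=11|17=27
R2=12+4=16
R0=4-1=3
CMP R0, 0  (cmp 3,0)
JGT L1: taken
R6=27+12=39
R6=M[16]=19
R6=19|17=19
R2=16+4=20
R0=3-1=2
CMP R0, 0  (cmp 2,0)
JGT L1: taken
R6=19+12=31
R6=M[20]=11
R6=11|17=27
R2=20+4=24
R0=2-1=1
CMP R0, 0  (cmp 1,0)
JGT L1: taken
R6=27+12=39
R6=M[24]=14
R6=14|17=31
R2=24+4=28
R0=1-1=0
CMP R0, 0  (cmp 0,0)
JGT L1: not taken
STORE R6, [16] → M[16]=31
halt.
Total executed instructions: 54.

54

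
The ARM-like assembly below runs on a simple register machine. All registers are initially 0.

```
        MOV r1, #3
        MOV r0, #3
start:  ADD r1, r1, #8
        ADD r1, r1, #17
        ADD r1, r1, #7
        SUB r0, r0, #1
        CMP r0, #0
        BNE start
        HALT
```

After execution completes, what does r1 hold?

99

after MOV r1, #3: r1=3
after MOV r0, #3: r0=3
after ADD r1, r1, #8: r1=3+8=11
after ADD r1, r1, #17: r1=11+17=28
after ADD r1, r1, #7: r1=28+7=35
after SUB r0, r0, #1: r0=3-1=2
CMP r0, #0  (cmp 2,0)
BNE start: taken
after ADD r1, r1, #8: r1=35+8=43
after ADD r1, r1, #17: r1=43+17=60
after ADD r1, r1, #7: r1=60+7=67
after SUB r0, r0, #1: r0=2-1=1
CMP r0, #0  (cmp 1,0)
BNE start: taken
after ADD r1, r1, #8: r1=67+8=75
after ADD r1, r1, #17: r1=75+17=92
after ADD r1, r1, #7: r1=92+7=99
after SUB r0, r0, #1: r0=1-1=0
CMP r0, #0  (cmp 0,0)
BNE start: not taken
halt.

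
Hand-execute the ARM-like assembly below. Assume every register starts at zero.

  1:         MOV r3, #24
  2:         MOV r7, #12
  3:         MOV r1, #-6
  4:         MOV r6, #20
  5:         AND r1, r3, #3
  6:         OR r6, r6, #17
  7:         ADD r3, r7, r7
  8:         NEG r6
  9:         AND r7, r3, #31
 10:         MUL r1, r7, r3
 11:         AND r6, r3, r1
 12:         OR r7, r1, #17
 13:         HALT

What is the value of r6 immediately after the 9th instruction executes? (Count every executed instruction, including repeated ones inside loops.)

-21

r3=24
r7=12
r1=-6
r6=20
r1=24&3=0
r6=20|17=21
r3=12+12=24
r6=-(21)=-21
r7=24&31=24
After step 9: r6 = -21.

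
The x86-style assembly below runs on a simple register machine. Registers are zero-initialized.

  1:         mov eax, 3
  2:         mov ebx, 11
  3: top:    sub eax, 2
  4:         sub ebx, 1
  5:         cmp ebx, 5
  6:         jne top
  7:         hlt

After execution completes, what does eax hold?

-9

eax=3
ebx=11
eax=3-2=1
ebx=11-1=10
cmp ebx, 5  (cmp 10,5)
jne top: taken
eax=1-2=-1
ebx=10-1=9
cmp ebx, 5  (cmp 9,5)
jne top: taken
eax=(-1)-2=-3
ebx=9-1=8
cmp ebx, 5  (cmp 8,5)
jne top: taken
eax=(-3)-2=-5
ebx=8-1=7
cmp ebx, 5  (cmp 7,5)
jne top: taken
eax=(-5)-2=-7
ebx=7-1=6
cmp ebx, 5  (cmp 6,5)
jne top: taken
eax=(-7)-2=-9
ebx=6-1=5
cmp ebx, 5  (cmp 5,5)
jne top: not taken
halt.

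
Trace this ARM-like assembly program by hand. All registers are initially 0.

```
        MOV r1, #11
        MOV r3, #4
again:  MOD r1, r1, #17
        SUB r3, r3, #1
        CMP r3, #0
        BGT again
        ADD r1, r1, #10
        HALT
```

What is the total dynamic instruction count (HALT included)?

20

MOV r1, #11 → r1=11
MOV r3, #4 → r3=4
MOD r1, r1, #17 → r1=11%17=11
SUB r3, r3, #1 → r3=4-1=3
CMP r3, #0  (cmp 3,0)
BGT again: taken
MOD r1, r1, #17 → r1=11%17=11
SUB r3, r3, #1 → r3=3-1=2
CMP r3, #0  (cmp 2,0)
BGT again: taken
MOD r1, r1, #17 → r1=11%17=11
SUB r3, r3, #1 → r3=2-1=1
CMP r3, #0  (cmp 1,0)
BGT again: taken
MOD r1, r1, #17 → r1=11%17=11
SUB r3, r3, #1 → r3=1-1=0
CMP r3, #0  (cmp 0,0)
BGT again: not taken
ADD r1, r1, #10 → r1=11+10=21
halt.
Total executed instructions: 20.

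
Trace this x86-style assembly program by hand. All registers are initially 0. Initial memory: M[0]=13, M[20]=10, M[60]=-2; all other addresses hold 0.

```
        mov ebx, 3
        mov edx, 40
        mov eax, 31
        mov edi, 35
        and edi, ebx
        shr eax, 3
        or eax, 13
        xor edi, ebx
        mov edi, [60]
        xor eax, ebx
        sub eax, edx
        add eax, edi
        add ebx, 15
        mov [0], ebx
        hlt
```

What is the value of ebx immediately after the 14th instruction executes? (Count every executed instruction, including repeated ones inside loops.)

18

mov ebx, 3 → ebx=3
mov edx, 40 → edx=40
mov eax, 31 → eax=31
mov edi, 35 → edi=35
and edi, ebx → edi=35&3=3
shr eax, 3 → eax=31>>3=3
or eax, 13 → eax=3|13=15
xor edi, ebx → edi=3^3=0
mov edi, [60] → edi=M[60]=-2
xor eax, ebx → eax=15^3=12
sub eax, edx → eax=12-40=-28
add eax, edi → eax=(-28)+(-2)=-30
add ebx, 15 → ebx=3+15=18
mov [0], ebx → M[0]=18
After step 14: ebx = 18.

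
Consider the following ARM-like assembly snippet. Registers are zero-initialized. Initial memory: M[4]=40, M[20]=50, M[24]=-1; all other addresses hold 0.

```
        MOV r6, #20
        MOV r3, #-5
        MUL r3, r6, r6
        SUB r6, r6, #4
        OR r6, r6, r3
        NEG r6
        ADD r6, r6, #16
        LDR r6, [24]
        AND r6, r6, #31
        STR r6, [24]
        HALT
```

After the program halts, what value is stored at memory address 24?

31

MOV r6, #20 → r6=20
MOV r3, #-5 → r3=-5
MUL r3, r6, r6 → r3=20*20=400
SUB r6, r6, #4 → r6=20-4=16
OR r6, r6, r3 → r6=16|400=400
NEG r6 → r6=-(400)=-400
ADD r6, r6, #16 → r6=(-400)+16=-384
LDR r6, [24] → r6=M[24]=-1
AND r6, r6, #31 → r6=(-1)&31=31
STR r6, [24] → M[24]=31
halt.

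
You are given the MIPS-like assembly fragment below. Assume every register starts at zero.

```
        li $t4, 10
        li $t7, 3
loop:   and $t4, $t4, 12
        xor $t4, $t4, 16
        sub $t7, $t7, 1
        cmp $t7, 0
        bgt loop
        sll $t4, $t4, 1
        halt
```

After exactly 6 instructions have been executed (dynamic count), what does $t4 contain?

24

after li $t4, 10: $t4=10
after li $t7, 3: $t7=3
after and $t4, $t4, 12: $t4=10&12=8
after xor $t4, $t4, 16: $t4=8^16=24
after sub $t7, $t7, 1: $t7=3-1=2
cmp $t7, 0  (cmp 2,0)
After step 6: $t4 = 24.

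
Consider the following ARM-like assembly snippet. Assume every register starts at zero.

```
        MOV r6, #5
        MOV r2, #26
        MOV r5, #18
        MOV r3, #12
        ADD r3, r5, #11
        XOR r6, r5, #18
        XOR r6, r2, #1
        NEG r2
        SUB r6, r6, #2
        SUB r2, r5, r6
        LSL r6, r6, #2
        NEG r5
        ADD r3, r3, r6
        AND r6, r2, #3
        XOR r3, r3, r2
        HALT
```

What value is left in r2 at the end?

-7

r6=5
r2=26
r5=18
r3=12
r3=18+11=29
r6=18^18=0
r6=26^1=27
r2=-(26)=-26
r6=27-2=25
r2=18-25=-7
r6=25<<2=100
r5=-(18)=-18
r3=29+100=129
r6=(-7)&3=1
r3=129^(-7)=-136
halt.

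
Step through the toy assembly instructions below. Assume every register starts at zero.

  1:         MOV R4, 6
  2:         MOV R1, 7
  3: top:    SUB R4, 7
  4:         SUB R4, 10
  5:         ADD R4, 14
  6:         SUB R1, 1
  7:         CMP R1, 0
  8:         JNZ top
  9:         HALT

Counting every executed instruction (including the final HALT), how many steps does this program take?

45

R4=6
R1=7
R4=6-7=-1
R4=(-1)-10=-11
R4=(-11)+14=3
R1=7-1=6
CMP R1, 0  (cmp 6,0)
JNZ top: taken
R4=3-7=-4
R4=(-4)-10=-14
R4=(-14)+14=0
R1=6-1=5
CMP R1, 0  (cmp 5,0)
JNZ top: taken
R4=0-7=-7
R4=(-7)-10=-17
R4=(-17)+14=-3
R1=5-1=4
CMP R1, 0  (cmp 4,0)
JNZ top: taken
R4=(-3)-7=-10
R4=(-10)-10=-20
R4=(-20)+14=-6
R1=4-1=3
CMP R1, 0  (cmp 3,0)
JNZ top: taken
R4=(-6)-7=-13
R4=(-13)-10=-23
R4=(-23)+14=-9
R1=3-1=2
CMP R1, 0  (cmp 2,0)
JNZ top: taken
R4=(-9)-7=-16
R4=(-16)-10=-26
R4=(-26)+14=-12
R1=2-1=1
CMP R1, 0  (cmp 1,0)
JNZ top: taken
R4=(-12)-7=-19
R4=(-19)-10=-29
R4=(-29)+14=-15
R1=1-1=0
CMP R1, 0  (cmp 0,0)
JNZ top: not taken
halt.
Total executed instructions: 45.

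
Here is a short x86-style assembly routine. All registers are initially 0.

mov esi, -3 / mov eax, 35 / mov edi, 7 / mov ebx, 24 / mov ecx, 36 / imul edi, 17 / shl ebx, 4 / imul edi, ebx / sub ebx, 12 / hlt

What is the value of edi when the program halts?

after mov esi, -3: esi=-3
after mov eax, 35: eax=35
after mov edi, 7: edi=7
after mov ebx, 24: ebx=24
after mov ecx, 36: ecx=36
after imul edi, 17: edi=7*17=119
after shl ebx, 4: ebx=24<<4=384
after imul edi, ebx: edi=119*384=45696
after sub ebx, 12: ebx=384-12=372
halt.

45696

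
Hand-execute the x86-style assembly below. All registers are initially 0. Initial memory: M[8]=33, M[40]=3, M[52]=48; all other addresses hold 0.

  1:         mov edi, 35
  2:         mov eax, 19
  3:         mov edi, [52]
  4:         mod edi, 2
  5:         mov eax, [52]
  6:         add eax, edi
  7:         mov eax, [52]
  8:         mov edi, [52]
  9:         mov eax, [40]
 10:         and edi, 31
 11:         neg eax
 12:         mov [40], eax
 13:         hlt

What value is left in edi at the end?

edi=35
eax=19
edi=M[52]=48
edi=48%2=0
eax=M[52]=48
eax=48+0=48
eax=M[52]=48
edi=M[52]=48
eax=M[40]=3
edi=48&31=16
eax=-(3)=-3
mov [40], eax → M[40]=-3
halt.

16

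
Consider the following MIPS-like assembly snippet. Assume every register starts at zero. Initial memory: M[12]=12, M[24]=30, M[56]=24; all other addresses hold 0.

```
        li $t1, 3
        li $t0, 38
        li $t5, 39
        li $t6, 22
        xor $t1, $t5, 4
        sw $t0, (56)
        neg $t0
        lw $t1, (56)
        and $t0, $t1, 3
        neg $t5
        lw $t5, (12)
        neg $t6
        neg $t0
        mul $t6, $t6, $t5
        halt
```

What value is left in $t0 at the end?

-2

li $t1, 3 → $t1=3
li $t0, 38 → $t0=38
li $t5, 39 → $t5=39
li $t6, 22 → $t6=22
xor $t1, $t5, 4 → $t1=39^4=35
sw $t0, (56) → M[56]=38
neg $t0 → $t0=-(38)=-38
lw $t1, (56) → $t1=M[56]=38
and $t0, $t1, 3 → $t0=38&3=2
neg $t5 → $t5=-(39)=-39
lw $t5, (12) → $t5=M[12]=12
neg $t6 → $t6=-(22)=-22
neg $t0 → $t0=-(2)=-2
mul $t6, $t6, $t5 → $t6=(-22)*12=-264
halt.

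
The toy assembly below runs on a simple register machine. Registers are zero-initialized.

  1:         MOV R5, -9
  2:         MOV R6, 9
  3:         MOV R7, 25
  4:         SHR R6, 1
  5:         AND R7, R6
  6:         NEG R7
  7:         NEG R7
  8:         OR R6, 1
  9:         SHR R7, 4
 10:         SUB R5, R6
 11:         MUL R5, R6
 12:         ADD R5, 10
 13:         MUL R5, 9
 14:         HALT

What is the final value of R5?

-540

MOV R5, -9 → R5=-9
MOV R6, 9 → R6=9
MOV R7, 25 → R7=25
SHR R6, 1 → R6=9>>1=4
AND R7, R6 → R7=25&4=0
NEG R7 → R7=-(0)=0
NEG R7 → R7=-(0)=0
OR R6, 1 → R6=4|1=5
SHR R7, 4 → R7=0>>4=0
SUB R5, R6 → R5=(-9)-5=-14
MUL R5, R6 → R5=(-14)*5=-70
ADD R5, 10 → R5=(-70)+10=-60
MUL R5, 9 → R5=(-60)*9=-540
halt.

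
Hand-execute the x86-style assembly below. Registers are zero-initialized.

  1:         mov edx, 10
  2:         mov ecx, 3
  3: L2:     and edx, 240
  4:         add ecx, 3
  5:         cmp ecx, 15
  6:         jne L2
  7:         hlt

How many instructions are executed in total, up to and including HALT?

19

mov edx, 10 → edx=10
mov ecx, 3 → ecx=3
and edx, 240 → edx=10&240=0
add ecx, 3 → ecx=3+3=6
cmp ecx, 15  (cmp 6,15)
jne L2: taken
and edx, 240 → edx=0&240=0
add ecx, 3 → ecx=6+3=9
cmp ecx, 15  (cmp 9,15)
jne L2: taken
and edx, 240 → edx=0&240=0
add ecx, 3 → ecx=9+3=12
cmp ecx, 15  (cmp 12,15)
jne L2: taken
and edx, 240 → edx=0&240=0
add ecx, 3 → ecx=12+3=15
cmp ecx, 15  (cmp 15,15)
jne L2: not taken
halt.
Total executed instructions: 19.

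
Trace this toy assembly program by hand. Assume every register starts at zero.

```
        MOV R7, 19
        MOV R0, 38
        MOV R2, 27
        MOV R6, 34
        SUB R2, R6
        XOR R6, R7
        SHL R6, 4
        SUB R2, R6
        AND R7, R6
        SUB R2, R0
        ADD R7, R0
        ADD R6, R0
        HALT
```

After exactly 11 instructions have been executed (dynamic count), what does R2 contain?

-829

after MOV R7, 19: R7=19
after MOV R0, 38: R0=38
after MOV R2, 27: R2=27
after MOV R6, 34: R6=34
after SUB R2, R6: R2=27-34=-7
after XOR R6, R7: R6=34^19=49
after SHL R6, 4: R6=49<<4=784
after SUB R2, R6: R2=(-7)-784=-791
after AND R7, R6: R7=19&784=16
after SUB R2, R0: R2=(-791)-38=-829
after ADD R7, R0: R7=16+38=54
After step 11: R2 = -829.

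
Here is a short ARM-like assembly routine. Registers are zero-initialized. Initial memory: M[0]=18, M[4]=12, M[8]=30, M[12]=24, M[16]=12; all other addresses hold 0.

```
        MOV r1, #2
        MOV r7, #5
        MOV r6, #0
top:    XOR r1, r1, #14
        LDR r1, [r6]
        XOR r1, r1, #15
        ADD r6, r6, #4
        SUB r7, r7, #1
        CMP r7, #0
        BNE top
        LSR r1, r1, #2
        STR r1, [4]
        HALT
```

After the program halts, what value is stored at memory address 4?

after MOV r1, #2: r1=2
after MOV r7, #5: r7=5
after MOV r6, #0: r6=0
after XOR r1, r1, #14: r1=2^14=12
after LDR r1, [r6]: r1=M[0]=18
after XOR r1, r1, #15: r1=18^15=29
after ADD r6, r6, #4: r6=0+4=4
after SUB r7, r7, #1: r7=5-1=4
CMP r7, #0  (cmp 4,0)
BNE top: taken
after XOR r1, r1, #14: r1=29^14=19
after LDR r1, [r6]: r1=M[4]=12
after XOR r1, r1, #15: r1=12^15=3
after ADD r6, r6, #4: r6=4+4=8
after SUB r7, r7, #1: r7=4-1=3
CMP r7, #0  (cmp 3,0)
BNE top: taken
after XOR r1, r1, #14: r1=3^14=13
after LDR r1, [r6]: r1=M[8]=30
after XOR r1, r1, #15: r1=30^15=17
after ADD r6, r6, #4: r6=8+4=12
after SUB r7, r7, #1: r7=3-1=2
CMP r7, #0  (cmp 2,0)
BNE top: taken
after XOR r1, r1, #14: r1=17^14=31
after LDR r1, [r6]: r1=M[12]=24
after XOR r1, r1, #15: r1=24^15=23
after ADD r6, r6, #4: r6=12+4=16
after SUB r7, r7, #1: r7=2-1=1
CMP r7, #0  (cmp 1,0)
BNE top: taken
after XOR r1, r1, #14: r1=23^14=25
after LDR r1, [r6]: r1=M[16]=12
after XOR r1, r1, #15: r1=12^15=3
after ADD r6, r6, #4: r6=16+4=20
after SUB r7, r7, #1: r7=1-1=0
CMP r7, #0  (cmp 0,0)
BNE top: not taken
after LSR r1, r1, #2: r1=3>>2=0
STR r1, [4] → M[4]=0
halt.

0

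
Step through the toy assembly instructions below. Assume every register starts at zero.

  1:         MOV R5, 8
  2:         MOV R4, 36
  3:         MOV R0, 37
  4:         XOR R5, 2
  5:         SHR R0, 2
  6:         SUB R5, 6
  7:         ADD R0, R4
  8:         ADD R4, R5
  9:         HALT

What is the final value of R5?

4

MOV R5, 8 → R5=8
MOV R4, 36 → R4=36
MOV R0, 37 → R0=37
XOR R5, 2 → R5=8^2=10
SHR R0, 2 → R0=37>>2=9
SUB R5, 6 → R5=10-6=4
ADD R0, R4 → R0=9+36=45
ADD R4, R5 → R4=36+4=40
halt.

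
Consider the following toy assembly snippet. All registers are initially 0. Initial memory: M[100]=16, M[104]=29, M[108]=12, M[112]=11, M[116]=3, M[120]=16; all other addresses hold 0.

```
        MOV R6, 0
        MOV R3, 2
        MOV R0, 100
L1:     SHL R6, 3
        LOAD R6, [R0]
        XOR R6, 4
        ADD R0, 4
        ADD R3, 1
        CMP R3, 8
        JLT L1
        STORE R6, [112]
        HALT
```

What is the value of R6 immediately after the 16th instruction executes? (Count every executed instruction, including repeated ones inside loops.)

after MOV R6, 0: R6=0
after MOV R3, 2: R3=2
after MOV R0, 100: R0=100
after SHL R6, 3: R6=0<<3=0
after LOAD R6, [R0]: R6=M[100]=16
after XOR R6, 4: R6=16^4=20
after ADD R0, 4: R0=100+4=104
after ADD R3, 1: R3=2+1=3
CMP R3, 8  (cmp 3,8)
JLT L1: taken
after SHL R6, 3: R6=20<<3=160
after LOAD R6, [R0]: R6=M[104]=29
after XOR R6, 4: R6=29^4=25
after ADD R0, 4: R0=104+4=108
after ADD R3, 1: R3=3+1=4
CMP R3, 8  (cmp 4,8)
After step 16: R6 = 25.

25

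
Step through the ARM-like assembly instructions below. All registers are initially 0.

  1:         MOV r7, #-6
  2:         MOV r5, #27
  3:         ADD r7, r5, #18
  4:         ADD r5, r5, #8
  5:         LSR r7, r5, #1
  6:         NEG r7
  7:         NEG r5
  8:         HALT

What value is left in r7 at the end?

MOV r7, #-6 → r7=-6
MOV r5, #27 → r5=27
ADD r7, r5, #18 → r7=27+18=45
ADD r5, r5, #8 → r5=27+8=35
LSR r7, r5, #1 → r7=35>>1=17
NEG r7 → r7=-(17)=-17
NEG r5 → r5=-(35)=-35
halt.

-17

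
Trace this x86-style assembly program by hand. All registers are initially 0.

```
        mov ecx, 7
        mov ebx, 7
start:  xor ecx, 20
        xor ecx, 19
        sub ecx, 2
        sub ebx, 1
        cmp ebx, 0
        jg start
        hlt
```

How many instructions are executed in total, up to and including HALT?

mov ecx, 7 → ecx=7
mov ebx, 7 → ebx=7
xor ecx, 20 → ecx=7^20=19
xor ecx, 19 → ecx=19^19=0
sub ecx, 2 → ecx=0-2=-2
sub ebx, 1 → ebx=7-1=6
cmp ebx, 0  (cmp 6,0)
jg start: taken
xor ecx, 20 → ecx=(-2)^20=-22
xor ecx, 19 → ecx=(-22)^19=-7
sub ecx, 2 → ecx=(-7)-2=-9
sub ebx, 1 → ebx=6-1=5
cmp ebx, 0  (cmp 5,0)
jg start: taken
xor ecx, 20 → ecx=(-9)^20=-29
xor ecx, 19 → ecx=(-29)^19=-16
sub ecx, 2 → ecx=(-16)-2=-18
sub ebx, 1 → ebx=5-1=4
cmp ebx, 0  (cmp 4,0)
jg start: taken
xor ecx, 20 → ecx=(-18)^20=-6
xor ecx, 19 → ecx=(-6)^19=-23
sub ecx, 2 → ecx=(-23)-2=-25
sub ebx, 1 → ebx=4-1=3
cmp ebx, 0  (cmp 3,0)
jg start: taken
xor ecx, 20 → ecx=(-25)^20=-13
xor ecx, 19 → ecx=(-13)^19=-32
sub ecx, 2 → ecx=(-32)-2=-34
sub ebx, 1 → ebx=3-1=2
cmp ebx, 0  (cmp 2,0)
jg start: taken
xor ecx, 20 → ecx=(-34)^20=-54
xor ecx, 19 → ecx=(-54)^19=-39
sub ecx, 2 → ecx=(-39)-2=-41
sub ebx, 1 → ebx=2-1=1
cmp ebx, 0  (cmp 1,0)
jg start: taken
xor ecx, 20 → ecx=(-41)^20=-61
xor ecx, 19 → ecx=(-61)^19=-48
sub ecx, 2 → ecx=(-48)-2=-50
sub ebx, 1 → ebx=1-1=0
cmp ebx, 0  (cmp 0,0)
jg start: not taken
halt.
Total executed instructions: 45.

45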